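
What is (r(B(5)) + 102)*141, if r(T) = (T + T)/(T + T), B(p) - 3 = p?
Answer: 14523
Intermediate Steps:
B(p) = 3 + p
r(T) = 1 (r(T) = (2*T)/((2*T)) = (2*T)*(1/(2*T)) = 1)
(r(B(5)) + 102)*141 = (1 + 102)*141 = 103*141 = 14523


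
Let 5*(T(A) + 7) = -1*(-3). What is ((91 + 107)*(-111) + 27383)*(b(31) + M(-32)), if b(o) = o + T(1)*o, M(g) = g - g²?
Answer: -6612477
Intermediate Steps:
T(A) = -32/5 (T(A) = -7 + (-1*(-3))/5 = -7 + (⅕)*3 = -7 + ⅗ = -32/5)
b(o) = -27*o/5 (b(o) = o - 32*o/5 = -27*o/5)
((91 + 107)*(-111) + 27383)*(b(31) + M(-32)) = ((91 + 107)*(-111) + 27383)*(-27/5*31 - 32*(1 - 1*(-32))) = (198*(-111) + 27383)*(-837/5 - 32*(1 + 32)) = (-21978 + 27383)*(-837/5 - 32*33) = 5405*(-837/5 - 1056) = 5405*(-6117/5) = -6612477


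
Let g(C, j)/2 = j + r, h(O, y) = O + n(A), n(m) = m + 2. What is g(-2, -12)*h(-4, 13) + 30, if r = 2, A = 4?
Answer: -10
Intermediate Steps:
n(m) = 2 + m
h(O, y) = 6 + O (h(O, y) = O + (2 + 4) = O + 6 = 6 + O)
g(C, j) = 4 + 2*j (g(C, j) = 2*(j + 2) = 2*(2 + j) = 4 + 2*j)
g(-2, -12)*h(-4, 13) + 30 = (4 + 2*(-12))*(6 - 4) + 30 = (4 - 24)*2 + 30 = -20*2 + 30 = -40 + 30 = -10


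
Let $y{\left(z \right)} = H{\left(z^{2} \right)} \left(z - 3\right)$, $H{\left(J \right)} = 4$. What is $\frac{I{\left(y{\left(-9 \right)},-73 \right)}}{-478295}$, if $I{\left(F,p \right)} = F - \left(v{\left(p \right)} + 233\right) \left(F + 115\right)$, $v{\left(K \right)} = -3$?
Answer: $\frac{15458}{478295} \approx 0.032319$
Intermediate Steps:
$y{\left(z \right)} = -12 + 4 z$ ($y{\left(z \right)} = 4 \left(z - 3\right) = 4 \left(-3 + z\right) = -12 + 4 z$)
$I{\left(F,p \right)} = -26450 - 229 F$ ($I{\left(F,p \right)} = F - \left(-3 + 233\right) \left(F + 115\right) = F - 230 \left(115 + F\right) = F - \left(26450 + 230 F\right) = -26450 - 229 F$)
$\frac{I{\left(y{\left(-9 \right)},-73 \right)}}{-478295} = \frac{-26450 - 229 \left(-12 + 4 \left(-9\right)\right)}{-478295} = \left(-26450 - 229 \left(-12 - 36\right)\right) \left(- \frac{1}{478295}\right) = \left(-26450 - -10992\right) \left(- \frac{1}{478295}\right) = \left(-26450 + 10992\right) \left(- \frac{1}{478295}\right) = \left(-15458\right) \left(- \frac{1}{478295}\right) = \frac{15458}{478295}$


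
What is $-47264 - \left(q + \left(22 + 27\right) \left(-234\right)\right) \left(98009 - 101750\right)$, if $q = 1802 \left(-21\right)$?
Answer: $-184508492$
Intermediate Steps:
$q = -37842$
$-47264 - \left(q + \left(22 + 27\right) \left(-234\right)\right) \left(98009 - 101750\right) = -47264 - \left(-37842 + \left(22 + 27\right) \left(-234\right)\right) \left(98009 - 101750\right) = -47264 - \left(-37842 + 49 \left(-234\right)\right) \left(-3741\right) = -47264 - \left(-37842 - 11466\right) \left(-3741\right) = -47264 - \left(-49308\right) \left(-3741\right) = -47264 - 184461228 = -184508492$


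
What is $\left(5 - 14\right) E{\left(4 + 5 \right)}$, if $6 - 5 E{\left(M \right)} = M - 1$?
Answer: $\frac{18}{5} \approx 3.6$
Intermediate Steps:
$E{\left(M \right)} = \frac{7}{5} - \frac{M}{5}$ ($E{\left(M \right)} = \frac{6}{5} - \frac{M - 1}{5} = \frac{6}{5} - \frac{-1 + M}{5} = \frac{6}{5} - \left(- \frac{1}{5} + \frac{M}{5}\right) = \frac{7}{5} - \frac{M}{5}$)
$\left(5 - 14\right) E{\left(4 + 5 \right)} = \left(5 - 14\right) \left(\frac{7}{5} - \frac{4 + 5}{5}\right) = - 9 \left(\frac{7}{5} - \frac{9}{5}\right) = \left(-9\right) \left(- \frac{2}{5}\right) = \frac{18}{5}$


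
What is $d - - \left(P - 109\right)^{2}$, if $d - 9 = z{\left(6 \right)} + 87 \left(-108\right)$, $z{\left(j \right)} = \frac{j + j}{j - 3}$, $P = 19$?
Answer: $-1283$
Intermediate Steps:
$z{\left(j \right)} = \frac{2 j}{-3 + j}$
$d = -9383$ ($d = 9 + \left(2 \cdot 6 \frac{1}{-3 + 6} + 87 \left(-108\right)\right) = 9 - \left(9396 - \frac{12}{3}\right) = 9 - \left(9396 - 4\right) = 9 + \left(4 - 9396\right) = 9 - 9392 = -9383$)
$d - - \left(P - 109\right)^{2} = -9383 - - \left(19 - 109\right)^{2} = -9383 - - \left(-90\right)^{2} = -9383 - \left(-1\right) 8100 = -9383 - -8100 = -9383 + 8100 = -1283$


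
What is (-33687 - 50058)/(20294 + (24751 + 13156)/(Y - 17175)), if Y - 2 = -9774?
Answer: -250741835/60758279 ≈ -4.1269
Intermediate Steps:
Y = -9772 (Y = 2 - 9774 = -9772)
(-33687 - 50058)/(20294 + (24751 + 13156)/(Y - 17175)) = (-33687 - 50058)/(20294 + (24751 + 13156)/(-9772 - 17175)) = -83745/(20294 + 37907/(-26947)) = -83745/(20294 + 37907*(-1/26947)) = -83745/(20294 - 37907/26947) = -83745/546824511/26947 = -83745*26947/546824511 = -250741835/60758279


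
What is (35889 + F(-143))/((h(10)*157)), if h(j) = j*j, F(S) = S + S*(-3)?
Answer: 1447/628 ≈ 2.3041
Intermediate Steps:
F(S) = -2*S (F(S) = S - 3*S = -2*S)
h(j) = j²
(35889 + F(-143))/((h(10)*157)) = (35889 - 2*(-143))/((10²*157)) = (35889 + 286)/((100*157)) = 36175/15700 = 36175*(1/15700) = 1447/628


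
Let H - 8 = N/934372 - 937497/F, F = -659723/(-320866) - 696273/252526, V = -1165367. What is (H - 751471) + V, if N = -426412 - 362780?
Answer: -1923554751698373359881/3317786908844290 ≈ -5.7977e+5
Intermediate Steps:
F = -14203280530/20256751879 (F = -659723*(-1/320866) - 696273*1/252526 = 659723/320866 - 696273/252526 = -14203280530/20256751879 ≈ -0.70116)
N = -789192
H = 4436105271076897795139/3317786908844290 (H = 8 + (-789192/934372 - 937497/(-14203280530/20256751879)) = 8 + (-789192*1/934372 - 937497*(-20256751879/14203280530)) = 8 + (-197298/233593 + 18990644116306863/14203280530) = 8 + 4436078728781627040819/3317786908844290 = 4436105271076897795139/3317786908844290 ≈ 1.3371e+6)
(H - 751471) + V = (4436105271076897795139/3317786908844290 - 751471) - 1165367 = 1942884624900770344549/3317786908844290 - 1165367 = -1923554751698373359881/3317786908844290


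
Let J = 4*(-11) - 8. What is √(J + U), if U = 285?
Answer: √233 ≈ 15.264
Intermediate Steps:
J = -52 (J = -44 - 8 = -52)
√(J + U) = √(-52 + 285) = √233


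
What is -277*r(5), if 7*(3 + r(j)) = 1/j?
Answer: 28808/35 ≈ 823.09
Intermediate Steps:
r(j) = -3 + 1/(7*j)
-277*r(5) = -277*(-3 + (1/7)/5) = -277*(-3 + (1/7)*(1/5)) = -277*(-3 + 1/35) = -277*(-104/35) = 28808/35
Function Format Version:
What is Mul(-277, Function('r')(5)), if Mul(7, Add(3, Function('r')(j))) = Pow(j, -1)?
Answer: Rational(28808, 35) ≈ 823.09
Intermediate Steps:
Function('r')(j) = Add(-3, Mul(Rational(1, 7), Pow(j, -1)))
Mul(-277, Function('r')(5)) = Mul(-277, Add(-3, Mul(Rational(1, 7), Pow(5, -1)))) = Mul(-277, Add(-3, Mul(Rational(1, 7), Rational(1, 5)))) = Mul(-277, Add(-3, Rational(1, 35))) = Mul(-277, Rational(-104, 35)) = Rational(28808, 35)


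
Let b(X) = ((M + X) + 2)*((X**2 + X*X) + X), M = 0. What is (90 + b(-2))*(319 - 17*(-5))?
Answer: 36360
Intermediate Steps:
b(X) = (2 + X)*(X + 2*X**2) (b(X) = ((0 + X) + 2)*((X**2 + X*X) + X) = (X + 2)*((X**2 + X**2) + X) = (2 + X)*(2*X**2 + X) = (2 + X)*(X + 2*X**2))
(90 + b(-2))*(319 - 17*(-5)) = (90 - 2*(2 + 2*(-2)**2 + 5*(-2)))*(319 - 17*(-5)) = (90 - 2*(2 + 2*4 - 10))*(319 + 85) = (90 - 2*(2 + 8 - 10))*404 = (90 - 2*0)*404 = (90 + 0)*404 = 90*404 = 36360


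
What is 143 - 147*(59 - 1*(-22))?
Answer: -11764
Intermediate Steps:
143 - 147*(59 - 1*(-22)) = 143 - 147*(59 + 22) = 143 - 147*81 = 143 - 11907 = -11764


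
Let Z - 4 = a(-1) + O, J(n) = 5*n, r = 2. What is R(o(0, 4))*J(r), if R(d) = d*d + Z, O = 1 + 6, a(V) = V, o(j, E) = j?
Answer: 100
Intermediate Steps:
O = 7
Z = 10 (Z = 4 + (-1 + 7) = 4 + 6 = 10)
R(d) = 10 + d² (R(d) = d*d + 10 = d² + 10 = 10 + d²)
R(o(0, 4))*J(r) = (10 + 0²)*(5*2) = (10 + 0)*10 = 10*10 = 100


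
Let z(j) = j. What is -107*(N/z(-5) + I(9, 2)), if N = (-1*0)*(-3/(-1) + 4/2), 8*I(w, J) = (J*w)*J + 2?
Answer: -2033/4 ≈ -508.25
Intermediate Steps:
I(w, J) = ¼ + w*J²/8 (I(w, J) = ((J*w)*J + 2)/8 = (w*J² + 2)/8 = (2 + w*J²)/8 = ¼ + w*J²/8)
N = 0 (N = 0*(-3*(-1) + 4*(½)) = 0*(3 + 2) = 0*5 = 0)
-107*(N/z(-5) + I(9, 2)) = -107*(0/(-5) + (¼ + (⅛)*9*2²)) = -107*(0*(-⅕) + (¼ + (⅛)*9*4)) = -107*(0 + (¼ + 9/2)) = -107*(0 + 19/4) = -107*19/4 = -2033/4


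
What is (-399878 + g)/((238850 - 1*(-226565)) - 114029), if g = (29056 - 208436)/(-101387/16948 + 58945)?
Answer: -199720281859267/175499469416789 ≈ -1.1380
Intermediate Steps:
g = -3040132240/998898473 (g = -179380/(-101387*1/16948 + 58945) = -179380/(-101387/16948 + 58945) = -179380/998898473/16948 = -179380*16948/998898473 = -3040132240/998898473 ≈ -3.0435)
(-399878 + g)/((238850 - 1*(-226565)) - 114029) = (-399878 - 3040132240/998898473)/((238850 - 1*(-226565)) - 114029) = -399440563718534/(998898473*((238850 + 226565) - 114029)) = -399440563718534/(998898473*(465415 - 114029)) = -399440563718534/998898473/351386 = -399440563718534/998898473*1/351386 = -199720281859267/175499469416789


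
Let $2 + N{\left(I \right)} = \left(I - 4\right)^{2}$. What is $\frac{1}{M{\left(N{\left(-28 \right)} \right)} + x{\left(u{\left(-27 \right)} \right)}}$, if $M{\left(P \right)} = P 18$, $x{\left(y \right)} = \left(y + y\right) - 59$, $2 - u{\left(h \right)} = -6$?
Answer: $\frac{1}{18353} \approx 5.4487 \cdot 10^{-5}$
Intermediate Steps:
$u{\left(h \right)} = 8$ ($u{\left(h \right)} = 2 - -6 = 2 + 6 = 8$)
$N{\left(I \right)} = -2 + \left(-4 + I\right)^{2}$ ($N{\left(I \right)} = -2 + \left(I - 4\right)^{2} = -2 + \left(-4 + I\right)^{2}$)
$x{\left(y \right)} = -59 + 2 y$ ($x{\left(y \right)} = 2 y - 59 = -59 + 2 y$)
$M{\left(P \right)} = 18 P$
$\frac{1}{M{\left(N{\left(-28 \right)} \right)} + x{\left(u{\left(-27 \right)} \right)}} = \frac{1}{18 \left(-2 + \left(-4 - 28\right)^{2}\right) + \left(-59 + 2 \cdot 8\right)} = \frac{1}{18 \left(-2 + \left(-32\right)^{2}\right) + \left(-59 + 16\right)} = \frac{1}{18 \left(-2 + 1024\right) - 43} = \frac{1}{18 \cdot 1022 - 43} = \frac{1}{18396 - 43} = \frac{1}{18353}$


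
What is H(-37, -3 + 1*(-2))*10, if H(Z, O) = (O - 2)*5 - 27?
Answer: -620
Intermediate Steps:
H(Z, O) = -37 + 5*O (H(Z, O) = (-2 + O)*5 - 27 = (-10 + 5*O) - 27 = -37 + 5*O)
H(-37, -3 + 1*(-2))*10 = (-37 + 5*(-3 + 1*(-2)))*10 = (-37 + 5*(-3 - 2))*10 = (-37 + 5*(-5))*10 = (-37 - 25)*10 = -62*10 = -620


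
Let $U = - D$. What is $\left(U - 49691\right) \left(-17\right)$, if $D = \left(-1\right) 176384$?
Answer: $-2153781$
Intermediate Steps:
$D = -176384$
$U = 176384$ ($U = \left(-1\right) \left(-176384\right) = 176384$)
$\left(U - 49691\right) \left(-17\right) = \left(176384 - 49691\right) \left(-17\right) = 126693 \left(-17\right) = -2153781$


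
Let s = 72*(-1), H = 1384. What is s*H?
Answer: -99648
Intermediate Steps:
s = -72
s*H = -72*1384 = -99648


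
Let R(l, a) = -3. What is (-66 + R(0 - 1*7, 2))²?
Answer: 4761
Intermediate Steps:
(-66 + R(0 - 1*7, 2))² = (-66 - 3)² = (-69)² = 4761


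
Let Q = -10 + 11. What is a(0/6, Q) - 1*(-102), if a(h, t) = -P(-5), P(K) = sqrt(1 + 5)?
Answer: 102 - sqrt(6) ≈ 99.551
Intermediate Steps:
Q = 1
P(K) = sqrt(6)
a(h, t) = -sqrt(6)
a(0/6, Q) - 1*(-102) = -sqrt(6) - 1*(-102) = -sqrt(6) + 102 = 102 - sqrt(6)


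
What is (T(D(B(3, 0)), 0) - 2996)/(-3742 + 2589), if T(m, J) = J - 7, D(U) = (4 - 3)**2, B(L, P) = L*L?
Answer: 3003/1153 ≈ 2.6045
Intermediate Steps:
B(L, P) = L**2
D(U) = 1 (D(U) = 1**2 = 1)
T(m, J) = -7 + J
(T(D(B(3, 0)), 0) - 2996)/(-3742 + 2589) = ((-7 + 0) - 2996)/(-3742 + 2589) = (-7 - 2996)/(-1153) = -3003*(-1/1153) = 3003/1153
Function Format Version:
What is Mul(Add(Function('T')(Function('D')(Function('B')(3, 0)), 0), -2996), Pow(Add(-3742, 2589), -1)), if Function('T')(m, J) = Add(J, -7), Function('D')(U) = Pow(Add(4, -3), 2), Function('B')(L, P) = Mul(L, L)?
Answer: Rational(3003, 1153) ≈ 2.6045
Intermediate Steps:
Function('B')(L, P) = Pow(L, 2)
Function('D')(U) = 1 (Function('D')(U) = Pow(1, 2) = 1)
Function('T')(m, J) = Add(-7, J)
Mul(Add(Function('T')(Function('D')(Function('B')(3, 0)), 0), -2996), Pow(Add(-3742, 2589), -1)) = Mul(Add(Add(-7, 0), -2996), Pow(Add(-3742, 2589), -1)) = Mul(Add(-7, -2996), Pow(-1153, -1)) = Mul(-3003, Rational(-1, 1153)) = Rational(3003, 1153)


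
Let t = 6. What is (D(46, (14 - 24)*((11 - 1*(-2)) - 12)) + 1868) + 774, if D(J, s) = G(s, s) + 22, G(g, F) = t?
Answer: 2670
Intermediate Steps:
G(g, F) = 6
D(J, s) = 28 (D(J, s) = 6 + 22 = 28)
(D(46, (14 - 24)*((11 - 1*(-2)) - 12)) + 1868) + 774 = (28 + 1868) + 774 = 1896 + 774 = 2670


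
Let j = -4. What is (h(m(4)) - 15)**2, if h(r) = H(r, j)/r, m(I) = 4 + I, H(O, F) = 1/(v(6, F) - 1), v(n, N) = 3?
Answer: 57121/256 ≈ 223.13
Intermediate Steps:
H(O, F) = 1/2 (H(O, F) = 1/(3 - 1) = 1/2)
h(r) = 1/(2*r)
(h(m(4)) - 15)**2 = (1/(2*(4 + 4)) - 15)**2 = ((1/2)/8 - 15)**2 = ((1/2)*(1/8) - 15)**2 = (1/16 - 15)**2 = (-239/16)**2 = 57121/256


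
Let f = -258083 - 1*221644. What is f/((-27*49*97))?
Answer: 53303/14259 ≈ 3.7382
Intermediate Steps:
f = -479727 (f = -258083 - 221644 = -479727)
f/((-27*49*97)) = -479727/(-27*49*97) = -479727/((-1323*97)) = -479727/(-128331) = -479727*(-1/128331) = 53303/14259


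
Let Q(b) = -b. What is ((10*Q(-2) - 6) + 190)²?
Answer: 41616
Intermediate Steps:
((10*Q(-2) - 6) + 190)² = ((10*(-1*(-2)) - 6) + 190)² = ((10*2 - 6) + 190)² = ((20 - 6) + 190)² = (14 + 190)² = 204² = 41616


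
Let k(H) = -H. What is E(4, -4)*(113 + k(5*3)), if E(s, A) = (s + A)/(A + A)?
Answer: 0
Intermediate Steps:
E(s, A) = (A + s)/(2*A) (E(s, A) = (A + s)/((2*A)) = (A + s)*(1/(2*A)) = (A + s)/(2*A))
E(4, -4)*(113 + k(5*3)) = ((½)*(-4 + 4)/(-4))*(113 - 5*3) = ((½)*(-¼)*0)*(113 - 1*15) = 0*(113 - 15) = 0*98 = 0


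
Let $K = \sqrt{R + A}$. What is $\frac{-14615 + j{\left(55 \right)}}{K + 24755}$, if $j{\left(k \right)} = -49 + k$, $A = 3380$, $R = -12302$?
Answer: $- \frac{361645795}{612818947} + \frac{14609 i \sqrt{8922}}{612818947} \approx -0.59013 + 0.0022517 i$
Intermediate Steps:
$K = i \sqrt{8922}$ ($K = \sqrt{-12302 + 3380} = \sqrt{-8922} = i \sqrt{8922} \approx 94.456 i$)
$\frac{-14615 + j{\left(55 \right)}}{K + 24755} = \frac{-14615 + \left(-49 + 55\right)}{i \sqrt{8922} + 24755} = \frac{-14615 + 6}{24755 + i \sqrt{8922}} = - \frac{14609}{24755 + i \sqrt{8922}}$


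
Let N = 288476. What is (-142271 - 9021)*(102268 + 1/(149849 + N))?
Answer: -6781909159612492/438325 ≈ -1.5472e+10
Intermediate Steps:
(-142271 - 9021)*(102268 + 1/(149849 + N)) = (-142271 - 9021)*(102268 + 1/(149849 + 288476)) = -151292*(102268 + 1/438325) = -151292*44826621101/438325 = -6781909159612492/438325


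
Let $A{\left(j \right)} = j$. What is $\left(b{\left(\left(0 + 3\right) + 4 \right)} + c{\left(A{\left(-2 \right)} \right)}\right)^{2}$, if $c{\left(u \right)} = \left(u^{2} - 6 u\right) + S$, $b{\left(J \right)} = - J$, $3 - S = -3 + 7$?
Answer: $64$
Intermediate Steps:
$S = -1$ ($S = 3 - \left(-3 + 7\right) = 3 - 4 = -1$)
$c{\left(u \right)} = -1 + u^{2} - 6 u$ ($c{\left(u \right)} = \left(u^{2} - 6 u\right) - 1 = -1 + u^{2} - 6 u$)
$\left(b{\left(\left(0 + 3\right) + 4 \right)} + c{\left(A{\left(-2 \right)} \right)}\right)^{2} = \left(- (\left(0 + 3\right) + 4) - \left(-11 - 4\right)\right)^{2} = \left(- (3 + 4) + \left(-1 + 4 + 12\right)\right)^{2} = \left(\left(-1\right) 7 + 15\right)^{2} = \left(-7 + 15\right)^{2} = 8^{2} = 64$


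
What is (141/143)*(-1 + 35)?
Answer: 4794/143 ≈ 33.524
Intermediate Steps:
(141/143)*(-1 + 35) = (141*(1/143))*34 = (141/143)*34 = 4794/143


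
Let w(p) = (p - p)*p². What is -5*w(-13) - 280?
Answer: -280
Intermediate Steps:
w(p) = 0 (w(p) = 0*p² = 0)
-5*w(-13) - 280 = -5*0 - 280 = 0 - 280 = -280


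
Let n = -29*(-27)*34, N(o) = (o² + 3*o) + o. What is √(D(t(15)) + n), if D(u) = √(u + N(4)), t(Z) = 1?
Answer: √(26622 + √33) ≈ 163.18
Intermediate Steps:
N(o) = o² + 4*o
D(u) = √(32 + u) (D(u) = √(u + 4*(4 + 4)) = √(u + 4*8) = √(u + 32) = √(32 + u))
n = 26622 (n = 783*34 = 26622)
√(D(t(15)) + n) = √(√(32 + 1) + 26622) = √(√33 + 26622) = √(26622 + √33)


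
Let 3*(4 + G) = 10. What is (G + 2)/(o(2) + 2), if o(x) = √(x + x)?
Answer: ⅓ ≈ 0.33333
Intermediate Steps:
G = -⅔ (G = -4 + (⅓)*10 = -4 + 10/3 = -⅔ ≈ -0.66667)
o(x) = √2*√x (o(x) = √(2*x) = √2*√x)
(G + 2)/(o(2) + 2) = (-⅔ + 2)/(√2*√2 + 2) = (4/3)/(2 + 2) = (4/3)/4 = (¼)*(4/3) = ⅓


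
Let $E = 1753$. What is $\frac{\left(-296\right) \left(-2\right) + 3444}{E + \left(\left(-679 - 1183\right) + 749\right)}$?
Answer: $\frac{1009}{160} \approx 6.3063$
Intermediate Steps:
$\frac{\left(-296\right) \left(-2\right) + 3444}{E + \left(\left(-679 - 1183\right) + 749\right)} = \frac{\left(-296\right) \left(-2\right) + 3444}{1753 + \left(\left(-679 - 1183\right) + 749\right)} = \frac{592 + 3444}{1753 + \left(-1862 + 749\right)} = \frac{4036}{1753 - 1113} = \frac{4036}{640} = 4036 \cdot \frac{1}{640} = \frac{1009}{160}$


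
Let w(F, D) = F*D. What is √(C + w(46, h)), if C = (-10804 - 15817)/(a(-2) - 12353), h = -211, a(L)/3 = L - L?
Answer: I*√1480773837741/12353 ≈ 98.508*I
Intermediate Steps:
a(L) = 0 (a(L) = 3*(L - L) = 3*0 = 0)
w(F, D) = D*F
C = 26621/12353 (C = (-10804 - 15817)/(0 - 12353) = -26621/(-12353) = -26621*(-1/12353) = 26621/12353 ≈ 2.1550)
√(C + w(46, h)) = √(26621/12353 - 211*46) = √(26621/12353 - 9706) = √(-119871597/12353) = I*√1480773837741/12353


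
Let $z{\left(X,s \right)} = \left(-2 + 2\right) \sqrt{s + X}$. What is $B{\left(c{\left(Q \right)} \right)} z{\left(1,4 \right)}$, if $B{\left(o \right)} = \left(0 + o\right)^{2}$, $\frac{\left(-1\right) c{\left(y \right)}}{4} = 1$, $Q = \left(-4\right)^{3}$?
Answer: $0$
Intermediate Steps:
$Q = -64$
$c{\left(y \right)} = -4$ ($c{\left(y \right)} = \left(-4\right) 1 = -4$)
$z{\left(X,s \right)} = 0$ ($z{\left(X,s \right)} = 0 \sqrt{X + s} = 0$)
$B{\left(o \right)} = o^{2}$
$B{\left(c{\left(Q \right)} \right)} z{\left(1,4 \right)} = \left(-4\right)^{2} \cdot 0 = 16 \cdot 0 = 0$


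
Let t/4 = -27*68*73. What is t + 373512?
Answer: -162600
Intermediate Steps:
t = -536112 (t = 4*(-27*68*73) = 4*(-1836*73) = 4*(-134028) = -536112)
t + 373512 = -536112 + 373512 = -162600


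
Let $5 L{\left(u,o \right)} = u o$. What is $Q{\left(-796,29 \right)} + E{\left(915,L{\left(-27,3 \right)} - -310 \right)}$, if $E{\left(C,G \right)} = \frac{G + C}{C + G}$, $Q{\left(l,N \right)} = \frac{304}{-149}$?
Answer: $- \frac{155}{149} \approx -1.0403$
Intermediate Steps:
$Q{\left(l,N \right)} = - \frac{304}{149}$ ($Q{\left(l,N \right)} = 304 \left(- \frac{1}{149}\right) = - \frac{304}{149}$)
$L{\left(u,o \right)} = \frac{o u}{5}$ ($L{\left(u,o \right)} = \frac{u o}{5} = \frac{o u}{5}$)
$E{\left(C,G \right)} = 1$ ($E{\left(C,G \right)} = \frac{C + G}{C + G} = 1$)
$Q{\left(-796,29 \right)} + E{\left(915,L{\left(-27,3 \right)} - -310 \right)} = - \frac{304}{149} + 1 = - \frac{155}{149}$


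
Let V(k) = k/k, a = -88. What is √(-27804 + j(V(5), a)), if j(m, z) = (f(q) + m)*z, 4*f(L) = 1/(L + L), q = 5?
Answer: I*√697355/5 ≈ 167.02*I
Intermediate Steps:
f(L) = 1/(8*L) (f(L) = 1/(4*(L + L)) = 1/(4*((2*L))) = (1/(2*L))/4 = 1/(8*L))
V(k) = 1
j(m, z) = z*(1/40 + m) (j(m, z) = ((⅛)/5 + m)*z = ((⅛)*(⅕) + m)*z = (1/40 + m)*z = z*(1/40 + m))
√(-27804 + j(V(5), a)) = √(-27804 - 88*(1/40 + 1)) = √(-27804 - 88*41/40) = √(-27804 - 451/5) = √(-139471/5) = I*√697355/5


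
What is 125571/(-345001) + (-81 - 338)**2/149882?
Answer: 41747887939/51709439882 ≈ 0.80735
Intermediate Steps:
125571/(-345001) + (-81 - 338)**2/149882 = 125571*(-1/345001) + (-419)**2*(1/149882) = -125571/345001 + 175561*(1/149882) = -125571/345001 + 175561/149882 = 41747887939/51709439882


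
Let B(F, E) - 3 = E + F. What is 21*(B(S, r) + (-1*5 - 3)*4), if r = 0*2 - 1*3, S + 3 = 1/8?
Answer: -5859/8 ≈ -732.38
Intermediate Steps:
S = -23/8 (S = -3 + 1/8 = -23/8 ≈ -2.8750)
r = -3 (r = 0 - 3 = -3)
B(F, E) = 3 + E + F (B(F, E) = 3 + (E + F) = 3 + E + F)
21*(B(S, r) + (-1*5 - 3)*4) = 21*((3 - 3 - 23/8) + (-1*5 - 3)*4) = 21*(-23/8 + (-5 - 3)*4) = 21*(-23/8 - 8*4) = 21*(-23/8 - 32) = 21*(-279/8) = -5859/8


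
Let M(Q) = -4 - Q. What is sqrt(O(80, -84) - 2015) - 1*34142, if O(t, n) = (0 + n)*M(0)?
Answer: -34142 + I*sqrt(1679) ≈ -34142.0 + 40.976*I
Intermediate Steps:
O(t, n) = -4*n (O(t, n) = (0 + n)*(-4 - 1*0) = n*(-4 + 0) = n*(-4) = -4*n)
sqrt(O(80, -84) - 2015) - 1*34142 = sqrt(-4*(-84) - 2015) - 1*34142 = sqrt(336 - 2015) - 34142 = sqrt(-1679) - 34142 = I*sqrt(1679) - 34142 = -34142 + I*sqrt(1679)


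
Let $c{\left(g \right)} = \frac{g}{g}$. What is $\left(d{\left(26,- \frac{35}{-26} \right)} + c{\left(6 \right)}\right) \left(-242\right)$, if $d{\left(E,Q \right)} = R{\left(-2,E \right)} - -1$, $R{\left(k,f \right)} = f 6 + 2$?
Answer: $-38720$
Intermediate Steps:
$R{\left(k,f \right)} = 2 + 6 f$ ($R{\left(k,f \right)} = 6 f + 2 = 2 + 6 f$)
$c{\left(g \right)} = 1$
$d{\left(E,Q \right)} = 3 + 6 E$ ($d{\left(E,Q \right)} = \left(2 + 6 E\right) - -1 = \left(2 + 6 E\right) + 1 = 3 + 6 E$)
$\left(d{\left(26,- \frac{35}{-26} \right)} + c{\left(6 \right)}\right) \left(-242\right) = \left(\left(3 + 6 \cdot 26\right) + 1\right) \left(-242\right) = \left(\left(3 + 156\right) + 1\right) \left(-242\right) = \left(159 + 1\right) \left(-242\right) = 160 \left(-242\right) = -38720$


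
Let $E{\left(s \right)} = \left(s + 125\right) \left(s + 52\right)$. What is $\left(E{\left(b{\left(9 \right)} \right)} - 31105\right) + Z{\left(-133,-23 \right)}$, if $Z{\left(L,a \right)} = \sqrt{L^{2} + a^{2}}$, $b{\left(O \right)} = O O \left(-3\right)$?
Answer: $-8567 + \sqrt{18218} \approx -8432.0$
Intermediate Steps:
$b{\left(O \right)} = - 3 O^{2}$ ($b{\left(O \right)} = O^{2} \left(-3\right) = - 3 O^{2}$)
$E{\left(s \right)} = \left(52 + s\right) \left(125 + s\right)$ ($E{\left(s \right)} = \left(125 + s\right) \left(52 + s\right) = \left(52 + s\right) \left(125 + s\right)$)
$\left(E{\left(b{\left(9 \right)} \right)} - 31105\right) + Z{\left(-133,-23 \right)} = \left(\left(6500 + \left(- 3 \cdot 9^{2}\right)^{2} + 177 \left(- 3 \cdot 9^{2}\right)\right) - 31105\right) + \sqrt{\left(-133\right)^{2} + \left(-23\right)^{2}} = \left(\left(6500 + \left(\left(-3\right) 81\right)^{2} + 177 \left(\left(-3\right) 81\right)\right) - 31105\right) + \sqrt{17689 + 529} = \left(\left(6500 + \left(-243\right)^{2} + 177 \left(-243\right)\right) - 31105\right) + \sqrt{18218} = \left(\left(6500 + 59049 - 43011\right) - 31105\right) + \sqrt{18218} = \left(22538 - 31105\right) + \sqrt{18218} = -8567 + \sqrt{18218}$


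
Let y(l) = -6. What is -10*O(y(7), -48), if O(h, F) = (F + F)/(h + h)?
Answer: -80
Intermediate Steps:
O(h, F) = F/h (O(h, F) = (2*F)/((2*h)) = (2*F)*(1/(2*h)) = F/h)
-10*O(y(7), -48) = -(-480)/(-6) = -(-480)*(-1)/6 = -10*8 = -80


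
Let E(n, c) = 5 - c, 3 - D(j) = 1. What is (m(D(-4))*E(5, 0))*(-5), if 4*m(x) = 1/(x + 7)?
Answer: -25/36 ≈ -0.69444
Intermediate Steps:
D(j) = 2 (D(j) = 3 - 1*1 = 3 - 1 = 2)
m(x) = 1/(4*(7 + x)) (m(x) = 1/(4*(x + 7)) = 1/(4*(7 + x)))
(m(D(-4))*E(5, 0))*(-5) = ((1/(4*(7 + 2)))*(5 - 1*0))*(-5) = (((¼)/9)*(5 + 0))*(-5) = (((¼)*(⅑))*5)*(-5) = ((1/36)*5)*(-5) = (5/36)*(-5) = -25/36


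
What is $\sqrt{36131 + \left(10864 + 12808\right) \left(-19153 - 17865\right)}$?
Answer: $i \sqrt{876253965} \approx 29602.0 i$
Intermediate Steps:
$\sqrt{36131 + \left(10864 + 12808\right) \left(-19153 - 17865\right)} = \sqrt{36131 + 23672 \left(-37018\right)} = \sqrt{36131 - 876290096} = \sqrt{-876253965} = i \sqrt{876253965}$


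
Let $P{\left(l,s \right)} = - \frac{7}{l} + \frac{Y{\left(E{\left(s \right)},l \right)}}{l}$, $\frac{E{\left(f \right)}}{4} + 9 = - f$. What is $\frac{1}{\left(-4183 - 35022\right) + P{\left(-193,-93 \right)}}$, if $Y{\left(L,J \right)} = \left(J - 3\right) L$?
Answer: $- \frac{193}{7500702} \approx -2.5731 \cdot 10^{-5}$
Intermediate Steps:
$E{\left(f \right)} = -36 - 4 f$ ($E{\left(f \right)} = -36 + 4 \left(- f\right) = -36 - 4 f$)
$Y{\left(L,J \right)} = L \left(-3 + J\right)$ ($Y{\left(L,J \right)} = \left(-3 + J\right) L = L \left(-3 + J\right)$)
$P{\left(l,s \right)} = - \frac{7}{l} + \frac{\left(-36 - 4 s\right) \left(-3 + l\right)}{l}$
$\frac{1}{\left(-4183 - 35022\right) + P{\left(-193,-93 \right)}} = \frac{1}{\left(-4183 - 35022\right) + \frac{-7 - 4 \left(-3 - 193\right) \left(9 - 93\right)}{-193}} = \frac{1}{\left(-4183 - 35022\right) - \frac{-7 - \left(-784\right) \left(-84\right)}{193}} = \frac{1}{-39205 - \frac{-7 - 65856}{193}} = \frac{1}{-39205 - - \frac{65863}{193}} = \frac{1}{-39205 + \frac{65863}{193}} = \frac{1}{- \frac{7500702}{193}} = - \frac{193}{7500702}$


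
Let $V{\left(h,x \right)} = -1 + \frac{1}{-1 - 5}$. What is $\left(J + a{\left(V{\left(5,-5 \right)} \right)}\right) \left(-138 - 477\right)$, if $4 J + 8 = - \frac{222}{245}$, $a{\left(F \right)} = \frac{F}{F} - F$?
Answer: $\frac{1804}{49} \approx 36.816$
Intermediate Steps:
$V{\left(h,x \right)} = - \frac{7}{6}$ ($V{\left(h,x \right)} = -1 + \frac{1}{-6} = -1 - \frac{1}{6} = - \frac{7}{6}$)
$a{\left(F \right)} = 1 - F$
$J = - \frac{1091}{490}$ ($J = -2 + \frac{\left(-222\right) \frac{1}{245}}{4} = -2 + \frac{1}{4} \left(- \frac{222}{245}\right) = -2 - \frac{111}{490} = - \frac{1091}{490} \approx -2.2265$)
$\left(J + a{\left(V{\left(5,-5 \right)} \right)}\right) \left(-138 - 477\right) = \left(- \frac{1091}{490} + \left(1 - - \frac{7}{6}\right)\right) \left(-138 - 477\right) = \left(- \frac{1091}{490} + \left(1 + \frac{7}{6}\right)\right) \left(-615\right) = \left(- \frac{1091}{490} + \frac{13}{6}\right) \left(-615\right) = \left(- \frac{44}{735}\right) \left(-615\right) = \frac{1804}{49}$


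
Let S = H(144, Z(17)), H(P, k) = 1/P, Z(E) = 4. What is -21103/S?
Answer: -3038832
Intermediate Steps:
S = 1/144 ≈ 0.0069444
-21103/S = -21103/1/144 = -21103*144 = -3038832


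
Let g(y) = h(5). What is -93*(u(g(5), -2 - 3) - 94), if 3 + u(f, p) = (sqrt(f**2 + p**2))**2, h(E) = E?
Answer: 4371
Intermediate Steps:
g(y) = 5
u(f, p) = -3 + f**2 + p**2 (u(f, p) = -3 + (sqrt(f**2 + p**2))**2 = -3 + (f**2 + p**2) = -3 + f**2 + p**2)
-93*(u(g(5), -2 - 3) - 94) = -93*((-3 + 5**2 + (-2 - 3)**2) - 94) = -93*((-3 + 25 + (-5)**2) - 94) = -93*((-3 + 25 + 25) - 94) = -93*(47 - 94) = -93*(-47) = 4371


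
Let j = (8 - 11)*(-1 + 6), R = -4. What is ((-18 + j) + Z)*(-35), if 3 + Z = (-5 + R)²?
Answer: -1575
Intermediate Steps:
j = -15 (j = -3*5 = -15)
Z = 78 (Z = -3 + (-5 - 4)² = -3 + (-9)² = -3 + 81 = 78)
((-18 + j) + Z)*(-35) = ((-18 - 15) + 78)*(-35) = (-33 + 78)*(-35) = 45*(-35) = -1575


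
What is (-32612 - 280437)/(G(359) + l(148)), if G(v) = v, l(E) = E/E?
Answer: -313049/360 ≈ -869.58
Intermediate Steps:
l(E) = 1
(-32612 - 280437)/(G(359) + l(148)) = (-32612 - 280437)/(359 + 1) = -313049/360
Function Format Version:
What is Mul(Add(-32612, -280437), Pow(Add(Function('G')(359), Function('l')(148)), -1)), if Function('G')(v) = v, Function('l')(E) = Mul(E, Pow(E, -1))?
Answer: Rational(-313049, 360) ≈ -869.58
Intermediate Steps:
Function('l')(E) = 1
Mul(Add(-32612, -280437), Pow(Add(Function('G')(359), Function('l')(148)), -1)) = Mul(Add(-32612, -280437), Pow(Add(359, 1), -1)) = Mul(-313049, Pow(360, -1)) = Mul(-313049, Rational(1, 360)) = Rational(-313049, 360)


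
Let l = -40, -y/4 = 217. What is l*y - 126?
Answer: 34594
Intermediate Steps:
y = -868 (y = -4*217 = -868)
l*y - 126 = -40*(-868) - 126 = 34720 - 126 = 34594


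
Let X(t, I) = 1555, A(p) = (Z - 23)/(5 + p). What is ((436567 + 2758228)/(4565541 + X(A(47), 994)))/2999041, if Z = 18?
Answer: 3194795/13696908154936 ≈ 2.3325e-7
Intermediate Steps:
A(p) = -5/(5 + p) (A(p) = (18 - 23)/(5 + p) = -5/(5 + p))
((436567 + 2758228)/(4565541 + X(A(47), 994)))/2999041 = ((436567 + 2758228)/(4565541 + 1555))/2999041 = (3194795/4567096)*(1/2999041) = 3194795/13696908154936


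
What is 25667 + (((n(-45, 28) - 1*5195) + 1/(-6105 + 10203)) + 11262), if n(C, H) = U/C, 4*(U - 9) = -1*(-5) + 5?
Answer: 975336643/30735 ≈ 31734.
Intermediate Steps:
U = 23/2 (U = 9 + (-1*(-5) + 5)/4 = 9 + (5 + 5)/4 = 9 + (1/4)*10 = 9 + 5/2 = 23/2 ≈ 11.500)
n(C, H) = 23/(2*C)
25667 + (((n(-45, 28) - 1*5195) + 1/(-6105 + 10203)) + 11262) = 25667 + ((((23/2)/(-45) - 1*5195) + 1/(-6105 + 10203)) + 11262) = 25667 + ((((23/2)*(-1/45) - 5195) + 1/4098) + 11262) = 25667 + (((-23/90 - 5195) + 1/4098) + 11262) = 25667 + ((-467573/90 + 1/4098) + 11262) = 25667 + (-159676172/30735 + 11262) = 25667 + 186461398/30735 = 975336643/30735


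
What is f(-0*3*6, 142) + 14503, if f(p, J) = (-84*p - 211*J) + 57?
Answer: -15402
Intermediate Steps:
f(p, J) = 57 - 211*J - 84*p (f(p, J) = (-211*J - 84*p) + 57 = 57 - 211*J - 84*p)
f(-0*3*6, 142) + 14503 = (57 - 211*142 - 84*(-0*3)*6) + 14503 = (57 - 29962 - 84*(-3*0)*6) + 14503 = (57 - 29962 - 0*6) + 14503 = (57 - 29962 - 84*0) + 14503 = (57 - 29962 + 0) + 14503 = -29905 + 14503 = -15402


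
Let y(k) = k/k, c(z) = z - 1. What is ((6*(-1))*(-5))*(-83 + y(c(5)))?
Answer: -2460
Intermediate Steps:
c(z) = -1 + z
y(k) = 1
((6*(-1))*(-5))*(-83 + y(c(5))) = ((6*(-1))*(-5))*(-83 + 1) = -6*(-5)*(-82) = 30*(-82) = -2460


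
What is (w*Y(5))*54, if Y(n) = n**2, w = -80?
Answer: -108000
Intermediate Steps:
(w*Y(5))*54 = -80*5**2*54 = -80*25*54 = -2000*54 = -108000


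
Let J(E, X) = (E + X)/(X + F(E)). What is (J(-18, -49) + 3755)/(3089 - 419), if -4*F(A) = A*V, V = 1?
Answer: 111443/79210 ≈ 1.4069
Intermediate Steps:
F(A) = -A/4
J(E, X) = (E + X)/(X - E/4)
(J(-18, -49) + 3755)/(3089 - 419) = (4*(-1*(-18) - 1*(-49))/(-18 - 4*(-49)) + 3755)/(3089 - 419) = (4*(18 + 49)/(-18 + 196) + 3755)/2670 = (4*67/178 + 3755)*(1/2670) = (4*(1/178)*67 + 3755)*(1/2670) = (134/89 + 3755)*(1/2670) = (334329/89)*(1/2670) = 111443/79210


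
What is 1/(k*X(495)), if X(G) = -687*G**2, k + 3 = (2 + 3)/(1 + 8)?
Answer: 1/411478650 ≈ 2.4303e-9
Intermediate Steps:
k = -22/9 (k = -3 + (2 + 3)/(1 + 8) = -3 + 5/9 = -22/9 ≈ -2.4444)
1/(k*X(495)) = 1/(-(-5038)*495**2/3) = 1/(-(-5038)*245025/3) = 1/(-22/9*(-168332175)) = 1/411478650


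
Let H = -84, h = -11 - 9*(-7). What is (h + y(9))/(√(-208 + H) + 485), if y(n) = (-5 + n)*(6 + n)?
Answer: 54320/235517 - 224*I*√73/235517 ≈ 0.23064 - 0.0081262*I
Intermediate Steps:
h = 52 (h = -11 + 63 = 52)
(h + y(9))/(√(-208 + H) + 485) = (52 + (-30 + 9 + 9²))/(√(-208 - 84) + 485) = (52 + (-30 + 9 + 81))/(√(-292) + 485) = (52 + 60)/(2*I*√73 + 485) = 112/(485 + 2*I*√73)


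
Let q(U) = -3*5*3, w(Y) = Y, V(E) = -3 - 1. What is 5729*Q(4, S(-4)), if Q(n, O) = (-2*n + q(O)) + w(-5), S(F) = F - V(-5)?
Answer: -332282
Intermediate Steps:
V(E) = -4
q(U) = -45 (q(U) = -15*3 = -45)
S(F) = 4 + F (S(F) = F - 1*(-4) = F + 4 = 4 + F)
Q(n, O) = -50 - 2*n (Q(n, O) = (-2*n - 45) - 5 = (-45 - 2*n) - 5 = -50 - 2*n)
5729*Q(4, S(-4)) = 5729*(-50 - 2*4) = 5729*(-50 - 8) = 5729*(-58) = -332282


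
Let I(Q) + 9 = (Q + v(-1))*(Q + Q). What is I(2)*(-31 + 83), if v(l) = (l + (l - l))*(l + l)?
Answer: 364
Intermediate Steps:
v(l) = 2*l**2 (v(l) = (l + 0)*(2*l) = l*(2*l) = 2*l**2)
I(Q) = -9 + 2*Q*(2 + Q) (I(Q) = -9 + (Q + 2*(-1)**2)*(Q + Q) = -9 + (Q + 2*1)*(2*Q) = -9 + (Q + 2)*(2*Q) = -9 + (2 + Q)*(2*Q) = -9 + 2*Q*(2 + Q))
I(2)*(-31 + 83) = (-9 + 2*2**2 + 4*2)*(-31 + 83) = (-9 + 2*4 + 8)*52 = (-9 + 8 + 8)*52 = 7*52 = 364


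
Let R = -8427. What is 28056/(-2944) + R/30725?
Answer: -110853711/11306800 ≈ -9.8042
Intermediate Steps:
28056/(-2944) + R/30725 = 28056/(-2944) - 8427/30725 = 28056*(-1/2944) - 8427*1/30725 = -3507/368 - 8427/30725 = -110853711/11306800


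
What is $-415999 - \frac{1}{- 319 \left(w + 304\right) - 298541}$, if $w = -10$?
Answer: $- \frac{163207639672}{392327} \approx -4.16 \cdot 10^{5}$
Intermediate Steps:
$-415999 - \frac{1}{- 319 \left(w + 304\right) - 298541} = -415999 - \frac{1}{- 319 \left(-10 + 304\right) - 298541} = -415999 - \frac{1}{\left(-319\right) 294 - 298541} = -415999 - \frac{1}{-93786 - 298541} = -415999 - \frac{1}{-392327} = -415999 - - \frac{1}{392327} = -415999 + \frac{1}{392327} = - \frac{163207639672}{392327}$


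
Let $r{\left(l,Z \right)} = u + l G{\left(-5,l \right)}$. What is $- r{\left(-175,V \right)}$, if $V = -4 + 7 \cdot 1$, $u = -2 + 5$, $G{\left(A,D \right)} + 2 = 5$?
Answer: $522$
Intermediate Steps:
$G{\left(A,D \right)} = 3$ ($G{\left(A,D \right)} = -2 + 5 = 3$)
$u = 3$
$V = 3$ ($V = -4 + 7 = 3$)
$r{\left(l,Z \right)} = 3 + 3 l$ ($r{\left(l,Z \right)} = 3 + l 3 = 3 + 3 l$)
$- r{\left(-175,V \right)} = - (3 + 3 \left(-175\right)) = - (3 - 525) = \left(-1\right) \left(-522\right) = 522$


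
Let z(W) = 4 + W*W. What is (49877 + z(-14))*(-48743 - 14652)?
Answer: -3174631415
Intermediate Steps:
z(W) = 4 + W²
(49877 + z(-14))*(-48743 - 14652) = (49877 + (4 + (-14)²))*(-48743 - 14652) = (49877 + (4 + 196))*(-63395) = (49877 + 200)*(-63395) = 50077*(-63395) = -3174631415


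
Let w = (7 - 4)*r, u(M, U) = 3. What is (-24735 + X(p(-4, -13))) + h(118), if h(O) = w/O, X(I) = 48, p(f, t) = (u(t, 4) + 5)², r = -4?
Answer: -1456539/59 ≈ -24687.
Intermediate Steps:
p(f, t) = 64 (p(f, t) = (3 + 5)² = 8² = 64)
w = -12 (w = (7 - 4)*(-4) = 3*(-4) = -12)
h(O) = -12/O
(-24735 + X(p(-4, -13))) + h(118) = (-24735 + 48) - 12/118 = -24687 - 12*1/118 = -24687 - 6/59 = -1456539/59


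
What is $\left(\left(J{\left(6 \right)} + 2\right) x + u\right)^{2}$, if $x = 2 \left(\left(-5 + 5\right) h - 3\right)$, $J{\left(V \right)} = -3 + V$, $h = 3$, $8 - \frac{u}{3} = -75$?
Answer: $47961$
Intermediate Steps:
$u = 249$ ($u = 24 - -225 = 24 + 225 = 249$)
$x = -6$ ($x = 2 \left(\left(-5 + 5\right) 3 - 3\right) = 2 \left(0 \cdot 3 - 3\right) = 2 \left(0 - 3\right) = 2 \left(-3\right) = -6$)
$\left(\left(J{\left(6 \right)} + 2\right) x + u\right)^{2} = \left(\left(\left(-3 + 6\right) + 2\right) \left(-6\right) + 249\right)^{2} = \left(\left(3 + 2\right) \left(-6\right) + 249\right)^{2} = \left(5 \left(-6\right) + 249\right)^{2} = \left(-30 + 249\right)^{2} = 219^{2} = 47961$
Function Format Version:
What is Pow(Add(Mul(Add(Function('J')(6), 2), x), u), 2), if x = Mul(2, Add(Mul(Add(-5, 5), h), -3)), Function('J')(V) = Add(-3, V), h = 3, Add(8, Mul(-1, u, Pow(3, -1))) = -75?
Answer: 47961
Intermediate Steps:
u = 249 (u = Add(24, Mul(-3, -75)) = Add(24, 225) = 249)
x = -6 (x = Mul(2, Add(Mul(Add(-5, 5), 3), -3)) = Mul(2, Add(Mul(0, 3), -3)) = Mul(2, Add(0, -3)) = Mul(2, -3) = -6)
Pow(Add(Mul(Add(Function('J')(6), 2), x), u), 2) = Pow(Add(Mul(Add(Add(-3, 6), 2), -6), 249), 2) = Pow(Add(Mul(Add(3, 2), -6), 249), 2) = Pow(Add(Mul(5, -6), 249), 2) = Pow(Add(-30, 249), 2) = Pow(219, 2) = 47961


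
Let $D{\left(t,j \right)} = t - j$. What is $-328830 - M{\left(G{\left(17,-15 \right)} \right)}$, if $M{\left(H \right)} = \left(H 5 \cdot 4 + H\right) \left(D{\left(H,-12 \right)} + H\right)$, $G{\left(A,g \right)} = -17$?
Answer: $-336684$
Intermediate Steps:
$M{\left(H \right)} = 21 H \left(12 + 2 H\right)$ ($M{\left(H \right)} = \left(H 5 \cdot 4 + H\right) \left(\left(H - -12\right) + H\right) = \left(5 H 4 + H\right) \left(\left(H + 12\right) + H\right) = \left(20 H + H\right) \left(\left(12 + H\right) + H\right) = 21 H \left(12 + 2 H\right)$)
$-328830 - M{\left(G{\left(17,-15 \right)} \right)} = -328830 - 42 \left(-17\right) \left(6 - 17\right) = -328830 - 42 \left(-17\right) \left(-11\right) = -328830 - 7854 = -336684$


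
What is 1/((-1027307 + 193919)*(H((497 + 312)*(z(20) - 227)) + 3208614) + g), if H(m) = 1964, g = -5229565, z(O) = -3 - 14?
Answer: -1/2675662407829 ≈ -3.7374e-13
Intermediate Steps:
z(O) = -17
1/((-1027307 + 193919)*(H((497 + 312)*(z(20) - 227)) + 3208614) + g) = 1/((-1027307 + 193919)*(1964 + 3208614) - 5229565) = 1/(-833388*3210578 - 5229565) = 1/(-2675657178264 - 5229565) = 1/(-2675662407829) = -1/2675662407829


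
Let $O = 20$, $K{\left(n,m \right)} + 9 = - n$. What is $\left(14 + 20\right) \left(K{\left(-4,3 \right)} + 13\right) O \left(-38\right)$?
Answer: $-206720$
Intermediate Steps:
$K{\left(n,m \right)} = -9 - n$
$\left(14 + 20\right) \left(K{\left(-4,3 \right)} + 13\right) O \left(-38\right) = \left(14 + 20\right) \left(\left(-9 - -4\right) + 13\right) 20 \left(-38\right) = 34 \left(\left(-9 + 4\right) + 13\right) 20 \left(-38\right) = 34 \left(-5 + 13\right) 20 \left(-38\right) = 34 \cdot 8 \cdot 20 \left(-38\right) = 272 \cdot 20 \left(-38\right) = 5440 \left(-38\right) = -206720$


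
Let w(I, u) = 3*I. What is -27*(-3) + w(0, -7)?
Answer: 81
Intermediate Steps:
-27*(-3) + w(0, -7) = -27*(-3) + 3*0 = 81 + 0 = 81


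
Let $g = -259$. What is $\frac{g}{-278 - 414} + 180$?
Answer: $\frac{124819}{692} \approx 180.37$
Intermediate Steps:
$\frac{g}{-278 - 414} + 180 = - \frac{259}{-278 - 414} + 180 = - \frac{259}{-692} + 180 = \left(-259\right) \left(- \frac{1}{692}\right) + 180 = \frac{259}{692} + 180 = \frac{124819}{692}$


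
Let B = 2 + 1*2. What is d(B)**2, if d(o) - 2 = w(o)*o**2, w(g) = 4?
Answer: 4356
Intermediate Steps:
B = 4 (B = 2 + 2 = 4)
d(o) = 2 + 4*o**2
d(B)**2 = (2 + 4*4**2)**2 = (2 + 4*16)**2 = (2 + 64)**2 = 66**2 = 4356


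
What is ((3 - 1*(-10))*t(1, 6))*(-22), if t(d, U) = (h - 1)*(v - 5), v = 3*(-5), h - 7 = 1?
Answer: 40040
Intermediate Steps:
h = 8 (h = 7 + 1 = 8)
v = -15
t(d, U) = -140 (t(d, U) = (8 - 1)*(-15 - 5) = 7*(-20) = -140)
((3 - 1*(-10))*t(1, 6))*(-22) = ((3 - 1*(-10))*(-140))*(-22) = ((3 + 10)*(-140))*(-22) = (13*(-140))*(-22) = -1820*(-22) = 40040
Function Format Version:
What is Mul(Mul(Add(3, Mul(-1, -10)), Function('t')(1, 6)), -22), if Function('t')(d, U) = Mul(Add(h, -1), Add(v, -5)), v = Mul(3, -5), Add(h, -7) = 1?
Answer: 40040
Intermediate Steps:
h = 8 (h = Add(7, 1) = 8)
v = -15
Function('t')(d, U) = -140 (Function('t')(d, U) = Mul(Add(8, -1), Add(-15, -5)) = Mul(7, -20) = -140)
Mul(Mul(Add(3, Mul(-1, -10)), Function('t')(1, 6)), -22) = Mul(Mul(Add(3, Mul(-1, -10)), -140), -22) = Mul(Mul(Add(3, 10), -140), -22) = Mul(Mul(13, -140), -22) = Mul(-1820, -22) = 40040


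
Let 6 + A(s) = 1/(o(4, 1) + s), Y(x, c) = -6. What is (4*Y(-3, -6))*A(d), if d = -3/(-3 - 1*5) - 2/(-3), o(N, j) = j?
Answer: 6480/49 ≈ 132.24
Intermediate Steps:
d = 25/24 (d = -3/(-3 - 5) - 2*(-⅓) = -3/(-8) + ⅔ = -3*(-⅛) + ⅔ = 3/8 + ⅔ = 25/24 ≈ 1.0417)
A(s) = -6 + 1/(1 + s)
(4*Y(-3, -6))*A(d) = (4*(-6))*((-5 - 6*25/24)/(1 + 25/24)) = -24*(-5 - 25/4)/49/24 = -576*(-45)/(49*4) = -24*(-270/49) = 6480/49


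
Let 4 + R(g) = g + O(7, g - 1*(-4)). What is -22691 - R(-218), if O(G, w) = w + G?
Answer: -22262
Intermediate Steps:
O(G, w) = G + w
R(g) = 7 + 2*g (R(g) = -4 + (g + (7 + (g - 1*(-4)))) = -4 + (g + (7 + (g + 4))) = -4 + (g + (7 + (4 + g))) = -4 + (g + (11 + g)) = -4 + (11 + 2*g) = 7 + 2*g)
-22691 - R(-218) = -22691 - (7 + 2*(-218)) = -22691 - (7 - 436) = -22691 - 1*(-429) = -22691 + 429 = -22262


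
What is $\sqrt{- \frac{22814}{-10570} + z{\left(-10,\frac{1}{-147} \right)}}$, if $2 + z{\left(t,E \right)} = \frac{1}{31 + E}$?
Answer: $\frac{\sqrt{27631640087205}}{12039230} \approx 0.43662$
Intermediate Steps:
$z{\left(t,E \right)} = -2 + \frac{1}{31 + E}$
$\sqrt{- \frac{22814}{-10570} + z{\left(-10,\frac{1}{-147} \right)}} = \sqrt{- \frac{22814}{-10570} + \frac{-61 - \frac{2}{-147}}{31 + \frac{1}{-147}}} = \sqrt{\left(-22814\right) \left(- \frac{1}{10570}\right) + \frac{-61 - - \frac{2}{147}}{31 - \frac{1}{147}}} = \sqrt{\frac{11407}{5285} + \frac{-61 + \frac{2}{147}}{\frac{4556}{147}}} = \sqrt{\frac{11407}{5285} + \frac{147}{4556} \left(- \frac{8965}{147}\right)} = \sqrt{\frac{11407}{5285} - \frac{8965}{4556}} = \sqrt{\frac{4590267}{24078460}} = \frac{\sqrt{27631640087205}}{12039230}$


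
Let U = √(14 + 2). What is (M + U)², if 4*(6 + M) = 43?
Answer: 1225/16 ≈ 76.563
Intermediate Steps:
M = 19/4 (M = -6 + (¼)*43 = -6 + 43/4 = 19/4 ≈ 4.7500)
U = 4 (U = √16 = 4)
(M + U)² = (19/4 + 4)² = (35/4)² = 1225/16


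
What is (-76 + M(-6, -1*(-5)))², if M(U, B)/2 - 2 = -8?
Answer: 7744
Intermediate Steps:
M(U, B) = -12 (M(U, B) = 4 + 2*(-8) = 4 - 16 = -12)
(-76 + M(-6, -1*(-5)))² = (-76 - 12)² = (-88)² = 7744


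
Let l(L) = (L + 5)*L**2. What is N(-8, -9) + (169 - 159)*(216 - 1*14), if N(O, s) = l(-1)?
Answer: 2024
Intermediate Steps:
l(L) = L**2*(5 + L) (l(L) = (5 + L)*L**2 = L**2*(5 + L))
N(O, s) = 4 (N(O, s) = (-1)**2*(5 - 1) = 1*4 = 4)
N(-8, -9) + (169 - 159)*(216 - 1*14) = 4 + (169 - 159)*(216 - 1*14) = 4 + 10*(216 - 14) = 4 + 10*202 = 4 + 2020 = 2024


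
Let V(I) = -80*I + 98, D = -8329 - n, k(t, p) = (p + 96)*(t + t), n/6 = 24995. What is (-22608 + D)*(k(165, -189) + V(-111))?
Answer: 3927852784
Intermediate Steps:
n = 149970 (n = 6*24995 = 149970)
k(t, p) = 2*t*(96 + p) (k(t, p) = (96 + p)*(2*t) = 2*t*(96 + p))
D = -158299 (D = -8329 - 1*149970 = -8329 - 149970 = -158299)
V(I) = 98 - 80*I
(-22608 + D)*(k(165, -189) + V(-111)) = (-22608 - 158299)*(2*165*(96 - 189) + (98 - 80*(-111))) = -180907*(2*165*(-93) + (98 + 8880)) = -180907*(-30690 + 8978) = -180907*(-21712) = 3927852784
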